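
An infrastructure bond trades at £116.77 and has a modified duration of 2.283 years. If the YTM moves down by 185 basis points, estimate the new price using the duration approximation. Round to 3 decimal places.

Duration approximation: ΔP/P ≈ -D_mod · Δy = -2.283 × (-0.0185) = +0.0422355.
New price ≈ 116.77 × (1 + 0.0422355) = 121.701839335.

£121.702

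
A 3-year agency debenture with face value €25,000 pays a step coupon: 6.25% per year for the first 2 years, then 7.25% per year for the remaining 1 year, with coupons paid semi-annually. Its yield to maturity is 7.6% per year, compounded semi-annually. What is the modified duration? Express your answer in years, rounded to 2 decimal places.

Periodic yield y = 0.038. First find Macaulay duration:
  t   CF        PV=CF/(1+0.038)^t    t·PV
  1       781.25       752.6493       752.6493
  2       781.25       725.0957     1,450.1914
  3       781.25       698.5508     2,095.6523
  4       781.25       672.9776     2,691.9104
  5       906.25       752.0752     3,760.3759
  6    25,906.25    20,711.9234   124,271.5404
  Σ                 24,313.2720   135,022.3197
P = 24,313.2720; Macaulay duration = 135,022.3197 / 24,313.2720 = 5.55344 half-year periods = 2.77672 years.
Modified duration = D_Mac / (1 + y) = 2.77672 / 1.038 = 2.67507 years.

2.68 years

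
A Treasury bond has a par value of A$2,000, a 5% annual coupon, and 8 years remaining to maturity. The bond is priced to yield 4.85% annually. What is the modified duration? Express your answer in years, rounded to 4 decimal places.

6.4789 years

Periodic yield y = 0.0485. First find Macaulay duration:
  t   CF        PV=CF/(1+0.0485)^t    t·PV
  1       100.00        95.3743        95.3743
  2       100.00        90.9627       181.9253
  3       100.00        86.7550       260.2651
  4       100.00        82.7420       330.9682
  5       100.00        78.9147       394.5734
  6       100.00        75.2644       451.5862
  7       100.00        71.7829       502.4802
  8     2,100.00     1,437.7117    11,501.6938
  Σ                  2,019.5078    13,718.8667
P = 2,019.5078; Macaulay duration = 13,718.8667 / 2,019.5078 = 6.79317 years.
Modified duration = D_Mac / (1 + y) = 6.79317 / 1.0485 = 6.47894 years.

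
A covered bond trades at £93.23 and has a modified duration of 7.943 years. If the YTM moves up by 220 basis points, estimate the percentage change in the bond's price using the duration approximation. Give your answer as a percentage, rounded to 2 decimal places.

Duration approximation: ΔP/P ≈ -D_mod · Δy = -7.943 × (+0.022) = -0.174746.
As a percentage: -17.4746%.

-17.47%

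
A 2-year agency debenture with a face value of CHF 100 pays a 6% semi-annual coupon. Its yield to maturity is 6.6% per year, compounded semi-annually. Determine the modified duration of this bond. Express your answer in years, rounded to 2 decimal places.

1.85 years

Periodic yield y = 0.033. First find Macaulay duration:
  t   CF        PV=CF/(1+0.033)^t    t·PV
  1         3.00         2.9042         2.9042
  2         3.00         2.8114         5.6228
  3         3.00         2.7216         8.1647
  4       103.00        90.4557       361.8228
  Σ                     98.8928       378.5145
P = 98.8928; Macaulay duration = 378.5145 / 98.8928 = 3.82752 half-year periods = 1.91376 years.
Modified duration = D_Mac / (1 + y) = 1.91376 / 1.033 = 1.85262 years.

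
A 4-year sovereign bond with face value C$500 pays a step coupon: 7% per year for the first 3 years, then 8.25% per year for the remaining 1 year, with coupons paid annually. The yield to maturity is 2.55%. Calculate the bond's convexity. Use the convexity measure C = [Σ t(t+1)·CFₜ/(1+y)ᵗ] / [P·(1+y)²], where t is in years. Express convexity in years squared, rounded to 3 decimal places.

16.856

With y = 0.0255:
  t   CF        PV=CF/(1+0.0255)^t    t·PV        t(t+1)·PV
  1        35.00        34.1297        34.1297          68.2594
  2        35.00        33.2810        66.5621         199.6862
  3        35.00        32.4535        97.3604         389.4416
  4       541.25       489.3902     1,957.5607       9,787.8036
  Σ                    589.2544     2,155.6129      10,445.1907
P = 589.2544.
Convexity = Σ t(t+1)·PV / [P·(1+y)²] = 10,445.1907 / (589.2544 × 1.051650) = 16.85552.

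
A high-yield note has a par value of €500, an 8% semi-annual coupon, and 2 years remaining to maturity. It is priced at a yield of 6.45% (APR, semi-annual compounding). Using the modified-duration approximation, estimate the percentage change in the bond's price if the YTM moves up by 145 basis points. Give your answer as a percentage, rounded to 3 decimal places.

-2.654%

Periodic yield y = 0.03225. Modified duration first:
  t   CF        PV=CF/(1+0.03225)^t    t·PV
  1        20.00        19.3752        19.3752
  2        20.00        18.7698        37.5396
  3        20.00        18.1834        54.5502
  4       520.00       457.9982     1,831.9928
  Σ                    514.3266     1,943.4579
P = 514.3266; D_Mac = 3.77865 half-year periods = 1.88932 yrs; D_mod = 1.88932/(1+0.03225) = 1.83030 yrs.
ΔP/P ≈ -D_mod · Δy = -1.83030 × (+0.0145) = -0.026539 = -2.6539%.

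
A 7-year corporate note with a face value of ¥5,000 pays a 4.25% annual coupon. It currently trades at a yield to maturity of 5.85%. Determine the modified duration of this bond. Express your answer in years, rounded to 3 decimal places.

Periodic yield y = 0.0585. First find Macaulay duration:
  t   CF        PV=CF/(1+0.0585)^t    t·PV
  1       212.50       200.7558       200.7558
  2       212.50       189.6606       379.3213
  3       212.50       179.1787       537.5361
  4       212.50       169.2760       677.1042
  5       212.50       159.9207       799.6034
  6       212.50       151.0824       906.4942
  7     5,212.50     3,501.1445    24,508.0113
  Σ                  4,551.0187    28,008.8261
P = 4,551.0187; Macaulay duration = 28,008.8261 / 4,551.0187 = 6.15441 years.
Modified duration = D_Mac / (1 + y) = 6.15441 / 1.0585 = 5.81427 years.

5.814 years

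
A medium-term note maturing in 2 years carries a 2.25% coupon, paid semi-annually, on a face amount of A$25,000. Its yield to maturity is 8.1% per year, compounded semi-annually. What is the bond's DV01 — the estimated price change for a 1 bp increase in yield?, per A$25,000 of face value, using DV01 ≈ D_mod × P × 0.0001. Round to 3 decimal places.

Periodic yield y = 0.0405.
  t   CF        PV=CF/(1+0.0405)^t    t·PV
  1       281.25       270.3027       270.3027
  2       281.25       259.7816       519.5632
  3       281.25       249.6700       749.0099
  4    25,281.25    21,569.0097    86,276.0387
  Σ                 22,348.7639    87,814.9144
P = 22,348.7639; D_Mac = 3.92930 half-year periods = 1.96465 yrs; D_mod = 1.88818 yrs.
DV01 ≈ 1.88818 × 22,348.7639 × 0.0001 = 4.219842.

A$4.220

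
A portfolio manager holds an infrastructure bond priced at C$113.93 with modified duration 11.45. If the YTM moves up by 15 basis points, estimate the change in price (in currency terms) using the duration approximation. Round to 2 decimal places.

Duration approximation: ΔP/P ≈ -D_mod · Δy = -11.45 × (+0.0015) = -0.017175.
ΔP ≈ 113.93 × (-0.017175) = -1.95674775.

-C$1.96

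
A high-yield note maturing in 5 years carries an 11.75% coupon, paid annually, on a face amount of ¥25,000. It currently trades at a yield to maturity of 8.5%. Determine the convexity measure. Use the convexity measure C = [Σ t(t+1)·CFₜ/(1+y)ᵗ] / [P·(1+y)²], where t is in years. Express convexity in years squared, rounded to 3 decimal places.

With y = 0.085:
  t   CF        PV=CF/(1+0.085)^t    t·PV        t(t+1)·PV
  1     2,937.50     2,707.3733     2,707.3733       5,414.7465
  2     2,937.50     2,495.2749     4,990.5498      14,971.6494
  3     2,937.50     2,299.7925     6,899.3776      27,597.5105
  4     2,937.50     2,119.6245     8,478.4978      42,392.4892
  5    27,937.50    18,579.7065    92,898.5326     557,391.1954
  Σ                 28,201.7717   115,974.3311     647,767.5910
P = 28,201.7717.
Convexity = Σ t(t+1)·PV / [P·(1+y)²] = 647,767.5910 / (28,201.7717 × 1.177225) = 19.51117.

19.511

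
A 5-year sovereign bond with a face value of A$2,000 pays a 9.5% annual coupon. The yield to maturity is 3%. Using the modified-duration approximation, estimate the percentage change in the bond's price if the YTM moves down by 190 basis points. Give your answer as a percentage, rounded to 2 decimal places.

+7.95%

Periodic yield y = 0.03. Modified duration first:
  t   CF        PV=CF/(1+0.03)^t    t·PV
  1       190.00       184.4660       184.4660
  2       190.00       179.0932       358.1864
  3       190.00       173.8769       521.6307
  4       190.00       168.8125       675.2502
  5     2,190.00     1,889.1132     9,445.5662
  Σ                  2,595.3619    11,185.0996
P = 2,595.3619; D_Mac = 4.30965 yrs; D_mod = 4.30965/(1+0.03) = 4.18413 yrs.
ΔP/P ≈ -D_mod · Δy = -4.18413 × (-0.019) = +0.079498 = +7.9498%.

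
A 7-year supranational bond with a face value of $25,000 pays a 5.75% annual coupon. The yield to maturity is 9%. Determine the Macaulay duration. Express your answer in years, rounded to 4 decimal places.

5.8435 years

Periodic yield y = 0.09. Discount each cash flow and weight by its year:
  t   CF        PV=CF/(1+0.09)^t    t·PV
  1     1,437.50     1,318.8073     1,318.8073
  2     1,437.50     1,209.9150     2,419.8300
  3     1,437.50     1,110.0138     3,330.0413
  4     1,437.50     1,018.3612     4,073.4450
  5     1,437.50       934.2764     4,671.3818
  6     1,437.50       857.1343     5,142.8057
  7    26,437.50    14,462.2178   101,235.5249
  Σ                 20,910.7258   122,191.8360
Price P = Σ PV = 20,910.7258.
Macaulay duration = Σ(t·PV) / P = 122,191.8360 / 20,910.7258 = 5.84350 years.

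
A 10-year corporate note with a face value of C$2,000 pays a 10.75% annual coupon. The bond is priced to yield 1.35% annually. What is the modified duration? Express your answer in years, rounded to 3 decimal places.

Periodic yield y = 0.0135. First find Macaulay duration:
  t   CF        PV=CF/(1+0.0135)^t    t·PV
  1       215.00       212.1362       212.1362
  2       215.00       209.3105       418.6209
  3       215.00       206.5224       619.5673
  4       215.00       203.7715       815.0860
  5       215.00       201.0572     1,005.2861
  6       215.00       198.3791     1,190.2747
  7       215.00       195.7367     1,370.1567
  8       215.00       193.1294     1,545.0354
  9       215.00       190.5569     1,715.0121
  10    2,215.00     1,937.0293    19,370.2935
  Σ                  3,747.6292    28,261.4688
P = 3,747.6292; Macaulay duration = 28,261.4688 / 3,747.6292 = 7.54116 years.
Modified duration = D_Mac / (1 + y) = 7.54116 / 1.0135 = 7.44071 years.

7.441 years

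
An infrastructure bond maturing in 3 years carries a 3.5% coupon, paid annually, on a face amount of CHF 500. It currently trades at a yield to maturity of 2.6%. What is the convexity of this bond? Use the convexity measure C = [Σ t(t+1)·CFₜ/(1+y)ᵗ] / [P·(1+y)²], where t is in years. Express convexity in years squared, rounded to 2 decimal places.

With y = 0.026:
  t   CF        PV=CF/(1+0.026)^t    t·PV        t(t+1)·PV
  1        17.50        17.0565        17.0565          34.1131
  2        17.50        16.6243        33.2486          99.7458
  3       517.50       479.1464     1,437.4393       5,749.7574
  Σ                    512.8273     1,487.7445       5,883.6162
P = 512.8273.
Convexity = Σ t(t+1)·PV / [P·(1+y)²] = 5,883.6162 / (512.8273 × 1.052676) = 10.89880.

10.90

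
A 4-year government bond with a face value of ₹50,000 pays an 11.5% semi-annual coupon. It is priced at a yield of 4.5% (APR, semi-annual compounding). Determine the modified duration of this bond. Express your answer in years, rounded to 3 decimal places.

3.324 years

Periodic yield y = 0.0225. First find Macaulay duration:
  t   CF        PV=CF/(1+0.0225)^t    t·PV
  1     2,875.00     2,811.7359     2,811.7359
  2     2,875.00     2,749.8640     5,499.7280
  3     2,875.00     2,689.3535     8,068.0606
  4     2,875.00     2,630.1746    10,520.6985
  5     2,875.00     2,572.2979    12,861.4896
  6     2,875.00     2,515.6948    15,094.1687
  7     2,875.00     2,460.3372    17,222.3604
  8    52,875.00    44,253.1151   354,024.9205
  Σ                 62,682.5731   426,103.1622
P = 62,682.5731; Macaulay duration = 426,103.1622 / 62,682.5731 = 6.79779 half-year periods = 3.39890 years.
Modified duration = D_Mac / (1 + y) = 3.39890 / 1.0225 = 3.32410 years.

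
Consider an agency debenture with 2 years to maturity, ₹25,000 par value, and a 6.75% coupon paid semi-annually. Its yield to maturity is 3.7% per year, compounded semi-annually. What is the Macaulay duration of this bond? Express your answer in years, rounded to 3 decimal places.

Periodic yield y = 0.0185. Discount each cash flow and weight by its period:
  t   CF        PV=CF/(1+0.0185)^t    t·PV
  1       843.75       828.4242       828.4242
  2       843.75       813.3767     1,626.7534
  3       843.75       798.6025     2,395.8076
  4    25,843.75    24,016.5930    96,066.3719
  Σ                 26,456.9964   100,917.3570
Price P = Σ PV = 26,456.9964.
Macaulay duration = Σ(t·PV) / P = 100,917.3570 / 26,456.9964 = 3.81439 half-year periods.
In years: 3.81439 / 2 = 1.90720 years.

1.907 years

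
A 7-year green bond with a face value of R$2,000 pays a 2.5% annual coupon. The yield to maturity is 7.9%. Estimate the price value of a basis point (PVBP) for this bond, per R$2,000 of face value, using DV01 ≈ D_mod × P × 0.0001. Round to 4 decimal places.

R$0.8515

Periodic yield y = 0.079.
  t   CF        PV=CF/(1+0.079)^t    t·PV
  1        50.00        46.3392        46.3392
  2        50.00        42.9464        85.8929
  3        50.00        39.8021       119.4062
  4        50.00        36.8879       147.5517
  5        50.00        34.1871       170.9357
  6        50.00        31.6841       190.1046
  7     2,050.00     1,203.9370     8,427.5587
  Σ                  1,435.7838     9,187.7890
P = 1,435.7838; D_Mac = 6.39915 yrs; D_mod = 5.93063 yrs.
DV01 ≈ 5.93063 × 1,435.7838 × 0.0001 = 0.851510.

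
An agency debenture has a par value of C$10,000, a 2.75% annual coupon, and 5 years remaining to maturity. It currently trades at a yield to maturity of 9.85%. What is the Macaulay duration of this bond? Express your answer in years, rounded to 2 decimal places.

Periodic yield y = 0.0985. Discount each cash flow and weight by its year:
  t   CF        PV=CF/(1+0.0985)^t    t·PV
  1       275.00       250.3414       250.3414
  2       275.00       227.8938       455.7877
  3       275.00       207.4591       622.3773
  4       275.00       188.8567       755.4269
  5    10,275.00     6,423.6449    32,118.2244
  Σ                  7,298.1959    34,202.1577
Price P = Σ PV = 7,298.1959.
Macaulay duration = Σ(t·PV) / P = 34,202.1577 / 7,298.1959 = 4.68639 years.

4.69 years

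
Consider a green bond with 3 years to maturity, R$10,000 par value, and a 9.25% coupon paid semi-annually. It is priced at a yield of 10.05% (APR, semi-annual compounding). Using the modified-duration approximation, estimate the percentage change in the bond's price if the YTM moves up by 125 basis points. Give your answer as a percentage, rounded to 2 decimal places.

Periodic yield y = 0.05025. Modified duration first:
  t   CF        PV=CF/(1+0.05025)^t    t·PV
  1       462.50       440.3713       440.3713
  2       462.50       419.3014       838.6029
  3       462.50       399.2397     1,197.7190
  4       462.50       380.1377     1,520.5509
  5       462.50       361.9498     1,809.7488
  6    10,462.50     7,796.1346    46,776.8077
  Σ                  9,797.1345    52,583.8006
P = 9,797.1345; D_Mac = 5.36726 half-year periods = 2.68363 yrs; D_mod = 2.68363/(1+0.05025) = 2.55523 yrs.
ΔP/P ≈ -D_mod · Δy = -2.55523 × (+0.0125) = -0.031940 = -3.1940%.

-3.19%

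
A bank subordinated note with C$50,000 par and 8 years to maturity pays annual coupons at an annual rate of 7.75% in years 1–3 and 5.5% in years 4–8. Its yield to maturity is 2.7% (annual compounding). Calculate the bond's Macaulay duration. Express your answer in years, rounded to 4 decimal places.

Periodic yield y = 0.027. Discount each cash flow and weight by its year:
  t   CF        PV=CF/(1+0.027)^t    t·PV
  1     3,875.00     3,773.1256     3,773.1256
  2     3,875.00     3,673.9295     7,347.8590
  3     3,875.00     3,577.3413    10,732.0239
  4     2,750.00     2,472.0140     9,888.0559
  5     2,750.00     2,407.0243    12,035.1215
  6     2,750.00     2,343.7432    14,062.4594
  7     2,750.00     2,282.1258    15,974.8809
  8    52,750.00    42,624.4625   340,995.6997
  Σ                 63,153.7662   414,809.2260
Price P = Σ PV = 63,153.7662.
Macaulay duration = Σ(t·PV) / P = 414,809.2260 / 63,153.7662 = 6.56824 years.

6.5682 years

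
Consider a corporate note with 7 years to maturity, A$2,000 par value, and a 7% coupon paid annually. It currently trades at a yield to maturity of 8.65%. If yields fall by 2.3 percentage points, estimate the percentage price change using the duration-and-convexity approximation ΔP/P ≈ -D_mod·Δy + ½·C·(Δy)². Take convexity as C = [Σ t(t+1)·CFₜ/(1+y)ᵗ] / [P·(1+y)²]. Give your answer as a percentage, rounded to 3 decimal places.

With y = 0.0865:
  t   CF        PV=CF/(1+0.0865)^t    t·PV        t(t+1)·PV
  1       140.00       128.8541       128.8541         257.7082
  2       140.00       118.5956       237.1912         711.5736
  3       140.00       109.1538       327.4614       1,309.8456
  4       140.00       100.4637       401.8547       2,009.2737
  5       140.00        92.4654       462.3271       2,773.9628
  6       140.00        85.1039       510.6236       3,574.3654
  7     2,140.00     1,197.3074     8,381.1516      67,049.2132
  Σ                  1,831.9439    10,449.4639      77,685.9425
P = 1,831.9439; D_Mac = 5.70403 yrs; D_mod = 5.24991 yrs; C = 35.92285.
Duration effect: -5.24991 × (-0.023) = +0.120748
Convexity effect: 0.5 × 35.92285 × (-0.023)² = +0.0095016
ΔP/P ≈ +0.120748 + 0.0095016 = +0.130250 = +13.0250%.

+13.025%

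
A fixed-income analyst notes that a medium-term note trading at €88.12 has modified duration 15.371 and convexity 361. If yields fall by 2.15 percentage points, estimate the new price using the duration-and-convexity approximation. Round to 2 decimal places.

€124.59

Duration effect: -D_mod·Δy = -15.371 × (-0.0215) = +0.3304765
Convexity effect: ½·C·(Δy)² = 0.5 × 361 × (-0.0215)² = +0.083436125
ΔP/P ≈ +0.3304765 + 0.083436125 = +0.413912625
New price ≈ 88.12 × (1 + 0.413912625) = 124.593980515.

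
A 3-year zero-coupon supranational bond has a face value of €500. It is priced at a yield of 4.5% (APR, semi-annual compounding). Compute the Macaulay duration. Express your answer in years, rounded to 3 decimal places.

3.000 years

A zero-coupon bond has a single cash flow at maturity, so its Macaulay duration equals its maturity: 3 years.
(Equivalently: 6 semi-annual periods ÷ 2 = 3 years.)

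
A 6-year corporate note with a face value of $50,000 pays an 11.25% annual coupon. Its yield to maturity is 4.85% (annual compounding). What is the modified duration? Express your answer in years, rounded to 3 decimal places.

Periodic yield y = 0.0485. First find Macaulay duration:
  t   CF        PV=CF/(1+0.0485)^t    t·PV
  1     5,625.00     5,364.8069     5,364.8069
  2     5,625.00     5,116.6494    10,233.2987
  3     5,625.00     4,879.9708    14,639.9124
  4     5,625.00     4,654.2401    18,616.9606
  5     5,625.00     4,438.9510    22,194.7551
  6    55,625.00    41,865.8020   251,194.8120
  Σ                 66,320.4202   322,244.5456
P = 66,320.4202; Macaulay duration = 322,244.5456 / 66,320.4202 = 4.85890 years.
Modified duration = D_Mac / (1 + y) = 4.85890 / 1.0485 = 4.63415 years.

4.634 years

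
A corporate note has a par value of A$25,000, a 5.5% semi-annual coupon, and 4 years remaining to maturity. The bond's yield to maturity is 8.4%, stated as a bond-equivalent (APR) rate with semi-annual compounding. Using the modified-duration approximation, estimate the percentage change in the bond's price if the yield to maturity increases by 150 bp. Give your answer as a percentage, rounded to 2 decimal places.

-5.21%

Periodic yield y = 0.042. Modified duration first:
  t   CF        PV=CF/(1+0.042)^t    t·PV
  1       687.50       659.7889       659.7889
  2       687.50       633.1947     1,266.3894
  3       687.50       607.6724     1,823.0173
  4       687.50       583.1789     2,332.7157
  5       687.50       559.6727     2,798.3634
  6       687.50       537.1139     3,222.6834
  7       687.50       515.4644     3,608.2507
  8    25,687.50    18,483.3245   147,866.5958
  Σ                 22,579.4104   163,577.8046
P = 22,579.4104; D_Mac = 7.24456 half-year periods = 3.62228 yrs; D_mod = 3.62228/(1+0.042) = 3.47627 yrs.
ΔP/P ≈ -D_mod · Δy = -3.47627 × (+0.015) = -0.052144 = -5.2144%.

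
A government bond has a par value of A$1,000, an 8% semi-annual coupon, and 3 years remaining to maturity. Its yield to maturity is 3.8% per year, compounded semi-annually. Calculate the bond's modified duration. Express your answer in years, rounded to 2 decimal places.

2.69 years

Periodic yield y = 0.019. First find Macaulay duration:
  t   CF        PV=CF/(1+0.019)^t    t·PV
  1        40.00        39.2542        39.2542
  2        40.00        38.5222        77.0445
  3        40.00        37.8040       113.4119
  4        40.00        37.0991       148.3964
  5        40.00        36.4074       182.0368
  6     1,040.00       928.9412     5,573.6473
  Σ                  1,118.0281     6,133.7910
P = 1,118.0281; Macaulay duration = 6,133.7910 / 1,118.0281 = 5.48626 half-year periods = 2.74313 years.
Modified duration = D_Mac / (1 + y) = 2.74313 / 1.019 = 2.69198 years.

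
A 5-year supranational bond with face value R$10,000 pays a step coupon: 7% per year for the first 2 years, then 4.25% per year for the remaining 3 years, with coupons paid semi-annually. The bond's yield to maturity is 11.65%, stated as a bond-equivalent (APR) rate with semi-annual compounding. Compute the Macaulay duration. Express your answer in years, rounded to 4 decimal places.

4.2595 years

Periodic yield y = 0.05825. Discount each cash flow and weight by its period:
  t   CF        PV=CF/(1+0.05825)^t    t·PV
  1       350.00       330.7347       330.7347
  2       350.00       312.5298       625.0597
  3       350.00       295.3270       885.9811
  4       350.00       279.0711     1,116.2846
  5       212.50       160.1097       800.5483
  6       212.50       151.2966       907.7798
  7       212.50       142.9687     1,000.7810
  8       212.50       135.0992     1,080.7935
  9       212.50       127.6628     1,148.9654
  10   10,212.50     5,797.6140    57,976.1401
  Σ                  7,732.4138    65,873.0682
Price P = Σ PV = 7,732.4138.
Macaulay duration = Σ(t·PV) / P = 65,873.0682 / 7,732.4138 = 8.51908 half-year periods.
In years: 8.51908 / 2 = 4.25954 years.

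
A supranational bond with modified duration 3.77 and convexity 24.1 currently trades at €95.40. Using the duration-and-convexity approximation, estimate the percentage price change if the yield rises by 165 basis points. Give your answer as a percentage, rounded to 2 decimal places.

-5.89%

Duration effect: -D_mod·Δy = -3.77 × (+0.0165) = -0.062205
Convexity effect: ½·C·(Δy)² = 0.5 × 24.1 × (0.0165)² = +0.0032806125
ΔP/P ≈ -0.062205 + 0.0032806125 = -0.0589243875
= -5.89243875%.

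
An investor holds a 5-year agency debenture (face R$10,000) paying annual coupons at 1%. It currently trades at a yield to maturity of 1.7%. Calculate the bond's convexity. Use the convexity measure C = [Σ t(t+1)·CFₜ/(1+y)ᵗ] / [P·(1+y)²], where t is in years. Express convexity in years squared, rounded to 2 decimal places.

28.23

With y = 0.017:
  t   CF        PV=CF/(1+0.017)^t    t·PV        t(t+1)·PV
  1       100.00        98.3284        98.3284         196.6568
  2       100.00        96.6848       193.3696         580.1087
  3       100.00        95.0686       285.2058       1,140.8233
  4       100.00        93.4795       373.9178       1,869.5892
  5    10,100.00     9,283.6040    46,418.0202     278,508.1214
  Σ                  9,667.1653    47,368.8419     282,295.2994
P = 9,667.1653.
Convexity = Σ t(t+1)·PV / [P·(1+y)²] = 282,295.2994 / (9,667.1653 × 1.034289) = 28.23336.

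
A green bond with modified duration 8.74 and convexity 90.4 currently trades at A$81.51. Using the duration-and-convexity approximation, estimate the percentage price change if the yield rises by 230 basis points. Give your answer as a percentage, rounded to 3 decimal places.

Duration effect: -D_mod·Δy = -8.74 × (+0.023) = -0.201020
Convexity effect: ½·C·(Δy)² = 0.5 × 90.4 × (0.023)² = +0.0239108
ΔP/P ≈ -0.201020 + 0.0239108 = -0.1771092
= -17.71092%.

-17.711%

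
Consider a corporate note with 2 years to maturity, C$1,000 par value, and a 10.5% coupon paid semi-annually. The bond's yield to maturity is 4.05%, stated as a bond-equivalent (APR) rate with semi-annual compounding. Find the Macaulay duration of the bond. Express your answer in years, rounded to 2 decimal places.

1.86 years

Periodic yield y = 0.02025. Discount each cash flow and weight by its period:
  t   CF        PV=CF/(1+0.02025)^t    t·PV
  1        52.50        51.4580        51.4580
  2        52.50        50.4366       100.8733
  3        52.50        49.4356       148.3067
  4     1,052.50       971.3946     3,885.5785
  Σ                  1,122.7248     4,186.2164
Price P = Σ PV = 1,122.7248.
Macaulay duration = Σ(t·PV) / P = 4,186.2164 / 1,122.7248 = 3.72862 half-year periods.
In years: 3.72862 / 2 = 1.86431 years.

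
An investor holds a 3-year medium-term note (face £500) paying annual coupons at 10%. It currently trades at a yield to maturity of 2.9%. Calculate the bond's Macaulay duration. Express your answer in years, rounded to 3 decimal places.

2.760 years

Periodic yield y = 0.029. Discount each cash flow and weight by its year:
  t   CF        PV=CF/(1+0.029)^t    t·PV
  1        50.00        48.5909        48.5909
  2        50.00        47.2214        94.4429
  3       550.00       504.7968     1,514.3903
  Σ                    600.6091     1,657.4241
Price P = Σ PV = 600.6091.
Macaulay duration = Σ(t·PV) / P = 1,657.4241 / 600.6091 = 2.75957 years.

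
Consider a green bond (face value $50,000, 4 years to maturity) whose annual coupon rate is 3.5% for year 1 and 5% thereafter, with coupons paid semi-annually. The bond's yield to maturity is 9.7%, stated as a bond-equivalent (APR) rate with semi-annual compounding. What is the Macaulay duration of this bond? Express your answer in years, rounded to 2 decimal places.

3.69 years

Periodic yield y = 0.0485. Discount each cash flow and weight by its period:
  t   CF        PV=CF/(1+0.0485)^t    t·PV
  1       875.00       834.5255       834.5255
  2       875.00       795.9232     1,591.8465
  3     1,250.00     1,084.4380     3,253.3139
  4     1,250.00     1,034.2756     4,137.1023
  5     1,250.00       986.4336     4,932.1678
  6     1,250.00       940.8045     5,644.8272
  7     1,250.00       897.2862     6,281.0031
  8    51,250.00    35,087.0125   280,696.0998
  Σ                 41,660.6990   307,370.8862
Price P = Σ PV = 41,660.6990.
Macaulay duration = Σ(t·PV) / P = 307,370.8862 / 41,660.6990 = 7.37796 half-year periods.
In years: 7.37796 / 2 = 3.68898 years.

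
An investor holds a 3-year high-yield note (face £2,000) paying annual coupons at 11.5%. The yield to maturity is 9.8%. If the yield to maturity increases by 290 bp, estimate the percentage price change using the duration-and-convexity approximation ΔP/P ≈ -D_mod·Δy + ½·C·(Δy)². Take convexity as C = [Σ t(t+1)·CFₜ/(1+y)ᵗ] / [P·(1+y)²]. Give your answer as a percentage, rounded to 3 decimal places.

With y = 0.098:
  t   CF        PV=CF/(1+0.098)^t    t·PV        t(t+1)·PV
  1       230.00       209.4718       209.4718         418.9435
  2       230.00       190.7757       381.5515       1,144.6545
  3     2,230.00     1,684.6041     5,053.8122      20,215.2487
  Σ                  2,084.8516     5,644.8354      21,778.8467
P = 2,084.8516; D_Mac = 2.70755 yrs; D_mod = 2.46589 yrs; C = 8.66473.
Duration effect: -2.46589 × (+0.029) = -0.071511
Convexity effect: 0.5 × 8.66473 × (0.029)² = +0.0036435
ΔP/P ≈ -0.071511 + 0.0036435 = -0.067867 = -6.7867%.

-6.787%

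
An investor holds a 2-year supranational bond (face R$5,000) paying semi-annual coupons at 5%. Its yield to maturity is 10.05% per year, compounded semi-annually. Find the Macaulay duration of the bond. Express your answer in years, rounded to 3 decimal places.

1.924 years

Periodic yield y = 0.05025. Discount each cash flow and weight by its period:
  t   CF        PV=CF/(1+0.05025)^t    t·PV
  1       125.00       119.0193       119.0193
  2       125.00       113.3247       226.6494
  3       125.00       107.9026       323.7078
  4     5,125.00     4,212.3370    16,849.3480
  Σ                  4,552.5836    17,518.7245
Price P = Σ PV = 4,552.5836.
Macaulay duration = Σ(t·PV) / P = 17,518.7245 / 4,552.5836 = 3.84808 half-year periods.
In years: 3.84808 / 2 = 1.92404 years.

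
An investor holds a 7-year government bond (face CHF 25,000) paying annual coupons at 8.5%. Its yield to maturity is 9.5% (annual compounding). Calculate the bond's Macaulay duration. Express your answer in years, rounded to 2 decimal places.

5.51 years

Periodic yield y = 0.095. Discount each cash flow and weight by its year:
  t   CF        PV=CF/(1+0.095)^t    t·PV
  1     2,125.00     1,940.6393     1,940.6393
  2     2,125.00     1,772.2733     3,544.5466
  3     2,125.00     1,618.5144     4,855.5433
  4     2,125.00     1,478.0954     5,912.3815
  5     2,125.00     1,349.8588     6,749.2939
  6     2,125.00     1,232.7478     7,396.4865
  7    27,125.00    14,370.4680   100,593.2762
  Σ                 23,762.5969   130,992.1673
Price P = Σ PV = 23,762.5969.
Macaulay duration = Σ(t·PV) / P = 130,992.1673 / 23,762.5969 = 5.51254 years.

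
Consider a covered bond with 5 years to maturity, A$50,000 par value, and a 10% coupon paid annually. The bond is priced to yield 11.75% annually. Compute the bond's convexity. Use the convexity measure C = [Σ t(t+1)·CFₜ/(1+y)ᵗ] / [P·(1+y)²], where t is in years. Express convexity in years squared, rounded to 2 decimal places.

With y = 0.1175:
  t   CF        PV=CF/(1+0.1175)^t    t·PV        t(t+1)·PV
  1     5,000.00     4,474.2729     4,474.2729       8,948.5459
  2     5,000.00     4,003.8237     8,007.6473      24,022.9419
  3     5,000.00     3,582.8400    10,748.5199      42,994.0795
  4     5,000.00     3,206.1208    12,824.4831      64,122.4153
  5    55,000.00    31,559.1306   157,795.6529     946,773.9177
  Σ                 46,826.1879   193,850.5761   1,086,861.9002
P = 46,826.1879.
Convexity = Σ t(t+1)·PV / [P·(1+y)²] = 1,086,861.9002 / (46,826.1879 × 1.248806) = 18.58620.

18.59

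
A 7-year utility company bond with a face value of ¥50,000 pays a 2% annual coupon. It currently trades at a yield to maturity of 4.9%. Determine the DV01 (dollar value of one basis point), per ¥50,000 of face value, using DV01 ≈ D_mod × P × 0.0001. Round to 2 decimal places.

¥25.98

Periodic yield y = 0.049.
  t   CF        PV=CF/(1+0.049)^t    t·PV
  1     1,000.00       953.2888       953.2888
  2     1,000.00       908.7596     1,817.5192
  3     1,000.00       866.3104     2,598.9312
  4     1,000.00       825.8441     3,303.3762
  5     1,000.00       787.2679     3,936.3396
  6     1,000.00       750.4937     4,502.9624
  7    51,000.00    36,487.3026   255,411.1184
  Σ                 41,579.2672   272,523.5360
P = 41,579.2672; D_Mac = 6.55431 yrs; D_mod = 6.24815 yrs.
DV01 ≈ 6.24815 × 41,579.2672 × 0.0001 = 25.979365.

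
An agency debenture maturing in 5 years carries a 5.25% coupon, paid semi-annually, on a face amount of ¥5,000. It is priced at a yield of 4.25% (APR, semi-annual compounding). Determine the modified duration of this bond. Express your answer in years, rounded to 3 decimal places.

Periodic yield y = 0.02125. First find Macaulay duration:
  t   CF        PV=CF/(1+0.02125)^t    t·PV
  1       131.25       128.5190       128.5190
  2       131.25       125.8448       251.6895
  3       131.25       123.2262       369.6786
  4       131.25       120.6621       482.6486
  5       131.25       118.1514       590.7571
  6       131.25       115.6929       694.1577
  7       131.25       113.2856       792.9994
  8       131.25       110.9284       887.4272
  9       131.25       108.6202       977.5820
  10    5,131.25     4,158.1723    41,581.7228
  Σ                  5,223.1030    46,757.1820
P = 5,223.1030; Macaulay duration = 46,757.1820 / 5,223.1030 = 8.95199 half-year periods = 4.47600 years.
Modified duration = D_Mac / (1 + y) = 4.47600 / 1.02125 = 4.38286 years.

4.383 years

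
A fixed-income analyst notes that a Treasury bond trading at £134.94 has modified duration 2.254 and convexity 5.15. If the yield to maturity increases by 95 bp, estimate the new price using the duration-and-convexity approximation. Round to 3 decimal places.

£132.082

Duration effect: -D_mod·Δy = -2.254 × (+0.0095) = -0.021413
Convexity effect: ½·C·(Δy)² = 0.5 × 5.15 × (0.0095)² = +0.00023239375
ΔP/P ≈ -0.021413 + 0.00023239375 = -0.02118060625
New price ≈ 134.94 × (1 - 0.02118060625) = 132.081888992625.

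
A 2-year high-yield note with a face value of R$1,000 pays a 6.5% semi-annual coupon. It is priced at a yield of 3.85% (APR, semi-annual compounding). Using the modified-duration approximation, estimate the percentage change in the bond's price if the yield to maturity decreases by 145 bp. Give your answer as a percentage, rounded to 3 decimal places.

Periodic yield y = 0.01925. Modified duration first:
  t   CF        PV=CF/(1+0.01925)^t    t·PV
  1        32.50        31.8862        31.8862
  2        32.50        31.2840        62.5679
  3        32.50        30.6931        92.0794
  4     1,032.50       956.6811     3,826.7243
  Σ                  1,050.5444     4,013.2578
P = 1,050.5444; D_Mac = 3.82017 half-year periods = 1.91008 yrs; D_mod = 1.91008/(1+0.01925) = 1.87401 yrs.
ΔP/P ≈ -D_mod · Δy = -1.87401 × (-0.0145) = +0.027173 = +2.7173%.

+2.717%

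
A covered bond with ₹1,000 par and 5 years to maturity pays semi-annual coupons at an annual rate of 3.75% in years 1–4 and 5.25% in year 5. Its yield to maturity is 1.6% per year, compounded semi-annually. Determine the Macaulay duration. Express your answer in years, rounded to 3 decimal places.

Periodic yield y = 0.008. Discount each cash flow and weight by its period:
  t   CF        PV=CF/(1+0.008)^t    t·PV
  1        18.75        18.6012        18.6012
  2        18.75        18.4536        36.9071
  3        18.75        18.3071        54.9213
  4        18.75        18.1618        72.6472
  5        18.75        18.0177        90.0883
  6        18.75        17.8747       107.2480
  7        18.75        17.7328       124.1297
  8        18.75        17.5921       140.7366
  9        26.25        24.4334       219.9009
  10    1,026.25       947.6497     9,476.4974
  Σ                  1,116.8241    10,341.6778
Price P = Σ PV = 1,116.8241.
Macaulay duration = Σ(t·PV) / P = 10,341.6778 / 1,116.8241 = 9.25990 half-year periods.
In years: 9.25990 / 2 = 4.62995 years.

4.630 years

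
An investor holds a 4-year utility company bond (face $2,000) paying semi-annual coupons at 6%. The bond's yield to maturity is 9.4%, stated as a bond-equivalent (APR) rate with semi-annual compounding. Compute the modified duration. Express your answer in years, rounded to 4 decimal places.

3.4260 years

Periodic yield y = 0.047. First find Macaulay duration:
  t   CF        PV=CF/(1+0.047)^t    t·PV
  1        60.00        57.3066        57.3066
  2        60.00        54.7341       109.4682
  3        60.00        52.2771       156.8312
  4        60.00        49.9303       199.7214
  5        60.00        47.6890       238.4448
  6        60.00        45.5482       273.2892
  7        60.00        43.5035       304.5247
  8     2,060.00     1,426.5722    11,412.5779
  Σ                  1,777.5610    12,752.1639
P = 1,777.5610; Macaulay duration = 12,752.1639 / 1,777.5610 = 7.17397 half-year periods = 3.58698 years.
Modified duration = D_Mac / (1 + y) = 3.58698 / 1.047 = 3.42596 years.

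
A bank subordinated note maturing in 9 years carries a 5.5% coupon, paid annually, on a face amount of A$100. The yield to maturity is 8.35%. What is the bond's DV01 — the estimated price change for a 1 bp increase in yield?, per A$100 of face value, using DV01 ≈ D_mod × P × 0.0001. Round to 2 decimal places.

Periodic yield y = 0.0835.
  t   CF        PV=CF/(1+0.0835)^t    t·PV
  1         5.50         5.0761         5.0761
  2         5.50         4.6849         9.3699
  3         5.50         4.3239        12.9717
  4         5.50         3.9907        15.9627
  5         5.50         3.6831        18.4157
  6         5.50         3.3993        20.3958
  7         5.50         3.1373        21.9613
  8         5.50         2.8956        23.1644
  9       105.50        51.2616       461.3545
  Σ                     82.4526       588.6721
P = 82.4526; D_Mac = 7.13952 yrs; D_mod = 6.58931 yrs.
DV01 ≈ 6.58931 × 82.4526 × 0.0001 = 0.054331.

A$0.05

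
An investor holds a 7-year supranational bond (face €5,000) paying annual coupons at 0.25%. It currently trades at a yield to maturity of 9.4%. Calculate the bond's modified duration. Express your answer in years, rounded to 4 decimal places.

Periodic yield y = 0.094. First find Macaulay duration:
  t   CF        PV=CF/(1+0.094)^t    t·PV
  1        12.50        11.4260        11.4260
  2        12.50        10.4442        20.8884
  3        12.50         9.5468        28.6404
  4        12.50         8.7265        34.9061
  5        12.50         7.9767        39.8835
  6        12.50         7.2913        43.7479
  7     5,012.50     2,672.5949    18,708.1641
  Σ                  2,728.0064    18,887.6564
P = 2,728.0064; Macaulay duration = 18,887.6564 / 2,728.0064 = 6.92361 years.
Modified duration = D_Mac / (1 + y) = 6.92361 / 1.094 = 6.32871 years.

6.3287 years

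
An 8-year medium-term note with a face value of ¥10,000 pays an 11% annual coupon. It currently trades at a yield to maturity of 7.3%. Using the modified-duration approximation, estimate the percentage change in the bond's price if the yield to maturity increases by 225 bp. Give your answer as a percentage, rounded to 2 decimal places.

-12.45%

Periodic yield y = 0.073. Modified duration first:
  t   CF        PV=CF/(1+0.073)^t    t·PV
  1     1,100.00     1,025.1631     1,025.1631
  2     1,100.00       955.4176     1,910.8352
  3     1,100.00       890.4172     2,671.2515
  4     1,100.00       829.8389     3,319.3557
  5     1,100.00       773.3820     3,866.9101
  6     1,100.00       720.7661     4,324.5966
  7     1,100.00       671.7298     4,702.1088
  8    11,100.00     6,317.2084    50,537.6671
  Σ                 12,183.9231    72,357.8880
P = 12,183.9231; D_Mac = 5.93880 yrs; D_mod = 5.93880/(1+0.073) = 5.53476 yrs.
ΔP/P ≈ -D_mod · Δy = -5.53476 × (+0.0225) = -0.124532 = -12.4532%.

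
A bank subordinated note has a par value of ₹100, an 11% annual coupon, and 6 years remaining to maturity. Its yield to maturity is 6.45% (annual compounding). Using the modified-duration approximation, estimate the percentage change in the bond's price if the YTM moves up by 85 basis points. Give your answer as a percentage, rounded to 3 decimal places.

Periodic yield y = 0.0645. Modified duration first:
  t   CF        PV=CF/(1+0.0645)^t    t·PV
  1        11.00        10.3335        10.3335
  2        11.00         9.7074        19.4147
  3        11.00         9.1192        27.3575
  4        11.00         8.5666        34.2665
  5        11.00         8.0476        40.2378
  6       111.00        76.2867       457.7204
  Σ                    122.0610       589.3305
P = 122.0610; D_Mac = 4.82817 yrs; D_mod = 4.82817/(1+0.0645) = 4.53562 yrs.
ΔP/P ≈ -D_mod · Δy = -4.53562 × (+0.0085) = -0.038553 = -3.8553%.

-3.855%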